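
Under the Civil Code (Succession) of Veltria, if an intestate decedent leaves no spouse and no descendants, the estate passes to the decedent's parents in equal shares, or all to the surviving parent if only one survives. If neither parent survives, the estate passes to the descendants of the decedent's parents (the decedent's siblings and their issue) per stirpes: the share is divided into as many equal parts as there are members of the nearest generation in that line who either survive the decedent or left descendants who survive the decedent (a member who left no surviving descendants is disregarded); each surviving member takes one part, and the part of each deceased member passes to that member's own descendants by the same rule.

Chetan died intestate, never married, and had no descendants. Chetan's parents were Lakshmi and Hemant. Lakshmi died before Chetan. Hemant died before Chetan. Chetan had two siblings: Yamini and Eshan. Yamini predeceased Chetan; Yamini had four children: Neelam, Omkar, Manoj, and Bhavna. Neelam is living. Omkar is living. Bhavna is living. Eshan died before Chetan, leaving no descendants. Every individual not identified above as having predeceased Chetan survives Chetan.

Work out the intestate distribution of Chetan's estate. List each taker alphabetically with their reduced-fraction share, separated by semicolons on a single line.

Bhavna 1/4; Manoj 1/4; Neelam 1/4; Omkar 1/4

Neither parent survives and there are no descendants, so the estate passes to Chetan's siblings and their issue per stirpes.
Eshan left no surviving issue, so that branch lapses and is disregarded.
Yamini's line is the sole branch at this level, so the full 1 passes to Yamini's issue by representation.
The estate is divided into 4 equal shares of 1/4 among Neelam, Omkar, Manoj, Bhavna.
Neelam is living and takes 1/4.
Omkar is living and takes 1/4.
Manoj is living and takes 1/4.
Bhavna is living and takes 1/4.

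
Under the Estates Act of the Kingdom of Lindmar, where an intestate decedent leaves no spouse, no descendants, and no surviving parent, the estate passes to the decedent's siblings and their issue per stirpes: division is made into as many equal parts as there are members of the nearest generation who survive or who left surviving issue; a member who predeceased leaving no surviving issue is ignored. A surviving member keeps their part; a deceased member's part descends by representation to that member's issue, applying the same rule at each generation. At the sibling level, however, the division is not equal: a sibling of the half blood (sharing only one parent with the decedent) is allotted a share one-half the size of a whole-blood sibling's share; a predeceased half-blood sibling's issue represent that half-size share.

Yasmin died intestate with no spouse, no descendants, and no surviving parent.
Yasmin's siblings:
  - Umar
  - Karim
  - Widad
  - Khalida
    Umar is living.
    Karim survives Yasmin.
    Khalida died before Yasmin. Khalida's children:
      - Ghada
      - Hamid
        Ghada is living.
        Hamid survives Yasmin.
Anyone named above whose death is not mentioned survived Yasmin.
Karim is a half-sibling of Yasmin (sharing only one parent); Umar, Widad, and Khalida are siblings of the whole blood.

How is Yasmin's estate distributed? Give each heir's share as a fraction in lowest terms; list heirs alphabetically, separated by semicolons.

Ghada 1/7; Hamid 1/7; Karim 1/7; Umar 2/7; Widad 2/7

No spouse, descendants, or parent survives, so the estate passes to Yasmin's siblings per stirpes.
Half-blood siblings count for one-half the weight of whole-blood siblings at the initial division.
Dividing 1 in proportion to weights (total weight 7/2): Umar (weight 1) → 2/7; Karim (weight 1/2) → 1/7; Widad (weight 1) → 2/7; Khalida (weight 1) → 2/7.
Umar is living and takes 2/7.
Karim is living and takes 1/7.
Widad is living and takes 2/7.
Khalida predeceased; the 2/7 allotted to Khalida's branch passes to Khalida's issue by representation.
The 2/7 is divided into 2 equal shares of 1/7 among Ghada, Hamid.
Ghada is living and takes 1/7.
Hamid is living and takes 1/7.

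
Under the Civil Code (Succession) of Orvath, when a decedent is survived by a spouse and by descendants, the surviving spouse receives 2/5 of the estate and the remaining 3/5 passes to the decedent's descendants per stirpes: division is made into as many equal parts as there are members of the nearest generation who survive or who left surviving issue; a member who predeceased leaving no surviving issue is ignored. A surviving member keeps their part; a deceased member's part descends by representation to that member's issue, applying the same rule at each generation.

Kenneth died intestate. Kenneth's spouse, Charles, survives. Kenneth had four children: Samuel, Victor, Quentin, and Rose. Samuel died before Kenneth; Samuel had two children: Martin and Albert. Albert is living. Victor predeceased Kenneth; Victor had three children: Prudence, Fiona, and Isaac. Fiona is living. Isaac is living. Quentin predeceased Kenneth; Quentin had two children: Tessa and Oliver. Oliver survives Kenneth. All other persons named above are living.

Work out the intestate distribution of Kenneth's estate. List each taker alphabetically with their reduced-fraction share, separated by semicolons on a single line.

Charles, as surviving spouse, takes 2/5.
The remaining 3/5 passes to Kenneth's descendants per stirpes.
The 3/5 is divided into 4 equal shares of 3/20 among Samuel, Victor, Quentin, Rose.
Samuel predeceased; the 3/20 allotted to Samuel's branch passes to Samuel's issue by representation.
The 3/20 is divided into 2 equal shares of 3/40 among Martin, Albert.
Martin is living and takes 3/40.
Albert is living and takes 3/40.
Victor predeceased; the 3/20 allotted to Victor's branch passes to Victor's issue by representation.
The 3/20 is divided into 3 equal shares of 1/20 among Prudence, Fiona, Isaac.
Prudence is living and takes 1/20.
Fiona is living and takes 1/20.
Isaac is living and takes 1/20.
Quentin predeceased; the 3/20 allotted to Quentin's branch passes to Quentin's issue by representation.
The 3/20 is divided into 2 equal shares of 3/40 among Tessa, Oliver.
Tessa is living and takes 3/40.
Oliver is living and takes 3/40.
Rose is living and takes 3/20.

Albert 3/40; Charles 2/5; Fiona 1/20; Isaac 1/20; Martin 3/40; Oliver 3/40; Prudence 1/20; Rose 3/20; Tessa 3/40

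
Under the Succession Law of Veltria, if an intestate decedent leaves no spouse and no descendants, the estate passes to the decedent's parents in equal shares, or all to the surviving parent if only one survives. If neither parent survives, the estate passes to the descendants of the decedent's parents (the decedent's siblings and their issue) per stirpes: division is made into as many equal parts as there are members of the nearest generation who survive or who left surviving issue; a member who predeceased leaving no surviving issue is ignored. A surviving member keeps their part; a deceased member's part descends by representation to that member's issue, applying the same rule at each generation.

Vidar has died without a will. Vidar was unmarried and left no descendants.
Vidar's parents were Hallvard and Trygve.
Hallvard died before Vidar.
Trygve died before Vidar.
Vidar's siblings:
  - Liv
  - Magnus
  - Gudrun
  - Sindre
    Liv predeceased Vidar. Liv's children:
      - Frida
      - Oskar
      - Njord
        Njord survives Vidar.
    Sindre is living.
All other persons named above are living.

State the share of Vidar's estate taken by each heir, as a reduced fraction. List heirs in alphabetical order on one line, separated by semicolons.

Frida 1/12; Gudrun 1/4; Magnus 1/4; Njord 1/12; Oskar 1/12; Sindre 1/4

Neither parent survives and there are no descendants, so the estate passes to Vidar's siblings and their issue per stirpes.
The estate is divided into 4 equal shares of 1/4 among Liv, Magnus, Gudrun, Sindre.
Liv predeceased; the 1/4 allotted to Liv's branch passes to Liv's issue by representation.
The 1/4 is divided into 3 equal shares of 1/12 among Frida, Oskar, Njord.
Frida is living and takes 1/12.
Oskar is living and takes 1/12.
Njord is living and takes 1/12.
Magnus is living and takes 1/4.
Gudrun is living and takes 1/4.
Sindre is living and takes 1/4.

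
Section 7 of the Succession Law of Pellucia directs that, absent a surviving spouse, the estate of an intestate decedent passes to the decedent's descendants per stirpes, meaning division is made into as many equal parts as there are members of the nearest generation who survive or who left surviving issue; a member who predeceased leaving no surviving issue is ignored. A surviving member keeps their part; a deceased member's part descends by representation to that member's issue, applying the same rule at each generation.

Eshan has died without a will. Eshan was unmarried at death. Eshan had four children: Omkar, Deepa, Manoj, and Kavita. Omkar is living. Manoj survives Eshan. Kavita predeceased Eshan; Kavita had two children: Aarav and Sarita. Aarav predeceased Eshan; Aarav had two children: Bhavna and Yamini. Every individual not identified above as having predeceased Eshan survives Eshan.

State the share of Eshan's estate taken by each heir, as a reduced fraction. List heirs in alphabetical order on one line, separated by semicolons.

There is no surviving spouse, so the entire estate passes to Eshan's descendants per stirpes.
The estate is divided into 4 equal shares of 1/4 among Omkar, Deepa, Manoj, Kavita.
Omkar is living and takes 1/4.
Deepa is living and takes 1/4.
Manoj is living and takes 1/4.
Kavita predeceased; the 1/4 allotted to Kavita's branch passes to Kavita's issue by representation.
The 1/4 is divided into 2 equal shares of 1/8 among Aarav, Sarita.
Aarav predeceased; the 1/8 allotted to Aarav's branch passes to Aarav's issue by representation.
The 1/8 is divided into 2 equal shares of 1/16 among Bhavna, Yamini.
Bhavna is living and takes 1/16.
Yamini is living and takes 1/16.
Sarita is living and takes 1/8.

Bhavna 1/16; Deepa 1/4; Manoj 1/4; Omkar 1/4; Sarita 1/8; Yamini 1/16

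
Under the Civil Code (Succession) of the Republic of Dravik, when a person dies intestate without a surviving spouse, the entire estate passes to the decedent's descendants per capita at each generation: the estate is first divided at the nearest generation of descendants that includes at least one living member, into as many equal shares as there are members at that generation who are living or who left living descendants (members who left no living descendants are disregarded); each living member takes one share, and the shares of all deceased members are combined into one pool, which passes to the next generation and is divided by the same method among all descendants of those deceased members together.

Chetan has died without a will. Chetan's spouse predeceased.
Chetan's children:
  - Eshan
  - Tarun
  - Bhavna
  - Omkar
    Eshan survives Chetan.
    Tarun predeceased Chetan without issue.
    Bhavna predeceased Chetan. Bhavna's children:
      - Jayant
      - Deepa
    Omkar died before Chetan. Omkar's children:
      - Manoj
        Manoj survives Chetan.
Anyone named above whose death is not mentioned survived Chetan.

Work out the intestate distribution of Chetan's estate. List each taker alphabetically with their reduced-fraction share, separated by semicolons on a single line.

There is no surviving spouse, so the entire estate passes to Chetan's descendants per capita at each generation.
At generation 1 (Eshan, Bhavna, Omkar) there are 3 shares of (1)/3 = 1/3 each.
Living: Eshan — each takes 1/3.
Deceased: Bhavna and Omkar. Their combined 2/3 is pooled and carried to generation 2.
At generation 2 (Jayant, Deepa, Manoj) there are 3 shares of (2/3)/3 = 2/9 each.
Living: Jayant, Deepa, and Manoj — each takes 2/9.

Deepa 2/9; Eshan 1/3; Jayant 2/9; Manoj 2/9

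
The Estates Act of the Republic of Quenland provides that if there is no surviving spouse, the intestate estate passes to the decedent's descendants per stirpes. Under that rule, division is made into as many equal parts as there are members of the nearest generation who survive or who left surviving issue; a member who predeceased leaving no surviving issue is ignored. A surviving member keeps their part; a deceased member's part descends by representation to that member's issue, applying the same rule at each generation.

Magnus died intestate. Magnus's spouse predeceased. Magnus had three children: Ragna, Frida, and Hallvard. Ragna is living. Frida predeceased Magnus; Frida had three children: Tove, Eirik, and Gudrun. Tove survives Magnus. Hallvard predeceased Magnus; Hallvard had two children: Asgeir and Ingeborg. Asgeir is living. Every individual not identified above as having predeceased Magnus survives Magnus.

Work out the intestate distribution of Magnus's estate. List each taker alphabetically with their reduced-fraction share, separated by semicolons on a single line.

Asgeir 1/6; Eirik 1/9; Gudrun 1/9; Ingeborg 1/6; Ragna 1/3; Tove 1/9

There is no surviving spouse, so the entire estate passes to Magnus's descendants per stirpes.
The estate is divided into 3 equal shares of 1/3 among Ragna, Frida, Hallvard.
Ragna is living and takes 1/3.
Frida predeceased; the 1/3 allotted to Frida's branch passes to Frida's issue by representation.
The 1/3 is divided into 3 equal shares of 1/9 among Tove, Eirik, Gudrun.
Tove is living and takes 1/9.
Eirik is living and takes 1/9.
Gudrun is living and takes 1/9.
Hallvard predeceased; the 1/3 allotted to Hallvard's branch passes to Hallvard's issue by representation.
The 1/3 is divided into 2 equal shares of 1/6 among Asgeir, Ingeborg.
Asgeir is living and takes 1/6.
Ingeborg is living and takes 1/6.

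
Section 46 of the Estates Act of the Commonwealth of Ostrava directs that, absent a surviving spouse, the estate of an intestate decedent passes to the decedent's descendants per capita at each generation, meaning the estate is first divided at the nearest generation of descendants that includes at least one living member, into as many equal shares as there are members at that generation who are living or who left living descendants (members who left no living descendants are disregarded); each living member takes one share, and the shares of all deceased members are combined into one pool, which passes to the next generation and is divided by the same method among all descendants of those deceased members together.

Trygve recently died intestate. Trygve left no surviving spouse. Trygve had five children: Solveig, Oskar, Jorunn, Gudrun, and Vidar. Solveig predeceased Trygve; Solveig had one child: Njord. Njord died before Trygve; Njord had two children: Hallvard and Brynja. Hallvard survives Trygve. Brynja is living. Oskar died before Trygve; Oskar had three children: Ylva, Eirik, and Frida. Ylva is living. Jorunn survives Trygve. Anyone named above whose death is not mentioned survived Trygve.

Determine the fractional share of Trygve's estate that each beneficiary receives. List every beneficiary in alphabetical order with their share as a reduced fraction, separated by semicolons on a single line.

Brynja 1/20; Eirik 1/10; Frida 1/10; Gudrun 1/5; Hallvard 1/20; Jorunn 1/5; Vidar 1/5; Ylva 1/10

There is no surviving spouse, so the entire estate passes to Trygve's descendants per capita at each generation.
At generation 1 (Solveig, Oskar, Jorunn, Gudrun, Vidar) there are 5 shares of (1)/5 = 1/5 each.
Living: Jorunn, Gudrun, and Vidar — each takes 1/5.
Deceased: Solveig and Oskar. Their combined 2/5 is pooled and carried to generation 2.
At generation 2 (Njord, Ylva, Eirik, Frida) there are 4 shares of (2/5)/4 = 1/10 each.
Living: Ylva, Eirik, and Frida — each takes 1/10.
Deceased: Njord. That 1/10 share is carried to generation 3.
At generation 3 (Hallvard, Brynja) there are 2 shares of (1/10)/2 = 1/20 each.
Living: Hallvard and Brynja — each takes 1/20.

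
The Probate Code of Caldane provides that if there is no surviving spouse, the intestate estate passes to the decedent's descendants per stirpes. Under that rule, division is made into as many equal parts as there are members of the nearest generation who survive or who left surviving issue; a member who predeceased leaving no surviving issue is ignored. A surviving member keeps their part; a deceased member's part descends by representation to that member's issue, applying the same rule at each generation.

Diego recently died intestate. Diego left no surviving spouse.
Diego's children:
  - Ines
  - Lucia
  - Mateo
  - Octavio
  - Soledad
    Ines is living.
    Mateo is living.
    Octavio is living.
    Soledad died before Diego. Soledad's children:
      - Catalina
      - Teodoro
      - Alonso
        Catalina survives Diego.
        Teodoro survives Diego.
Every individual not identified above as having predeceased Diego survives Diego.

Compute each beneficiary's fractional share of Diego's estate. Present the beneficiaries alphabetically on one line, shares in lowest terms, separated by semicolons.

There is no surviving spouse, so the entire estate passes to Diego's descendants per stirpes.
The estate is divided into 5 equal shares of 1/5 among Ines, Lucia, Mateo, Octavio, Soledad.
Ines is living and takes 1/5.
Lucia is living and takes 1/5.
Mateo is living and takes 1/5.
Octavio is living and takes 1/5.
Soledad predeceased; the 1/5 allotted to Soledad's branch passes to Soledad's issue by representation.
The 1/5 is divided into 3 equal shares of 1/15 among Catalina, Teodoro, Alonso.
Catalina is living and takes 1/15.
Teodoro is living and takes 1/15.
Alonso is living and takes 1/15.

Alonso 1/15; Catalina 1/15; Ines 1/5; Lucia 1/5; Mateo 1/5; Octavio 1/5; Teodoro 1/15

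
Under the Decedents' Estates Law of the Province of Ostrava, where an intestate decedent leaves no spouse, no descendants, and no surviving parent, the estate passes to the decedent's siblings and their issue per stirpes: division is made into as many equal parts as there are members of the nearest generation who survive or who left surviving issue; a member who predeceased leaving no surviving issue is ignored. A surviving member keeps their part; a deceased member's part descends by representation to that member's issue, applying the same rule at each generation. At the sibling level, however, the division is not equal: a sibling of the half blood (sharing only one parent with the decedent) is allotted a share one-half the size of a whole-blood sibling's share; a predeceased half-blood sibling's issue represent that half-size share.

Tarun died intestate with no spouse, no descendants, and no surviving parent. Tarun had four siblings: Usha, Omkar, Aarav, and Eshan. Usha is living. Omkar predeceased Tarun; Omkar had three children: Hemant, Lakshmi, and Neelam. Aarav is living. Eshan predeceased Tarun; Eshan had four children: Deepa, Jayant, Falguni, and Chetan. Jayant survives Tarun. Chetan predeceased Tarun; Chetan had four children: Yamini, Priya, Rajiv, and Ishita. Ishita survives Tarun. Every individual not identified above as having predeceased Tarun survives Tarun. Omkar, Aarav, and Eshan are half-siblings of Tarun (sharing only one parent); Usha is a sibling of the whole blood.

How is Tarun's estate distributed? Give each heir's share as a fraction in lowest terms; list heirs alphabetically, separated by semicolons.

No spouse, descendants, or parent survives, so the estate passes to Tarun's siblings per stirpes.
Half-blood siblings count for one-half the weight of whole-blood siblings at the initial division.
Dividing 1 in proportion to weights (total weight 5/2): Usha (weight 1) → 2/5; Omkar (weight 1/2) → 1/5; Aarav (weight 1/2) → 1/5; Eshan (weight 1/2) → 1/5.
Usha is living and takes 2/5.
Omkar predeceased; the 1/5 allotted to Omkar's branch passes to Omkar's issue by representation.
The 1/5 is divided into 3 equal shares of 1/15 among Hemant, Lakshmi, Neelam.
Hemant is living and takes 1/15.
Lakshmi is living and takes 1/15.
Neelam is living and takes 1/15.
Aarav is living and takes 1/5.
Eshan predeceased; the 1/5 allotted to Eshan's branch passes to Eshan's issue by representation.
The 1/5 is divided into 4 equal shares of 1/20 among Deepa, Jayant, Falguni, Chetan.
Deepa is living and takes 1/20.
Jayant is living and takes 1/20.
Falguni is living and takes 1/20.
Chetan predeceased; the 1/20 allotted to Chetan's branch passes to Chetan's issue by representation.
The 1/20 is divided into 4 equal shares of 1/80 among Yamini, Priya, Rajiv, Ishita.
Yamini is living and takes 1/80.
Priya is living and takes 1/80.
Rajiv is living and takes 1/80.
Ishita is living and takes 1/80.

Aarav 1/5; Deepa 1/20; Falguni 1/20; Hemant 1/15; Ishita 1/80; Jayant 1/20; Lakshmi 1/15; Neelam 1/15; Priya 1/80; Rajiv 1/80; Usha 2/5; Yamini 1/80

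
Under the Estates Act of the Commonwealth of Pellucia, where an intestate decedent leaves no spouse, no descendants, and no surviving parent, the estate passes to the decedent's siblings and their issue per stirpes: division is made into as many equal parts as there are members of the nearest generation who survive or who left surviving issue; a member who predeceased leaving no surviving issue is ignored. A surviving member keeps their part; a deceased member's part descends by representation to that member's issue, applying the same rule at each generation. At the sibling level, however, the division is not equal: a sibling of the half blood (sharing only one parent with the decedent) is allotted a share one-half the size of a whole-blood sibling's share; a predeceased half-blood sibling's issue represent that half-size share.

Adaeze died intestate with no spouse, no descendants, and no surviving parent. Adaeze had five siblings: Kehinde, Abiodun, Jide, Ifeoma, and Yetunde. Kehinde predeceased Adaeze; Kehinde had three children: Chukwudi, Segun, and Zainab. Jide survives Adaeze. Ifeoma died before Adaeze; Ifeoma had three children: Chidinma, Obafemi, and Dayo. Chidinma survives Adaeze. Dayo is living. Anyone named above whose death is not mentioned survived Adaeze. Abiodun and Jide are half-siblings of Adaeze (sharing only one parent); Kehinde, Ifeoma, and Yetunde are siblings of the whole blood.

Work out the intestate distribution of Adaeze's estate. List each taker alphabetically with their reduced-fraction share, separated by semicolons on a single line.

No spouse, descendants, or parent survives, so the estate passes to Adaeze's siblings per stirpes.
Half-blood siblings count for one-half the weight of whole-blood siblings at the initial division.
Dividing 1 in proportion to weights (total weight 4): Kehinde (weight 1) → 1/4; Abiodun (weight 1/2) → 1/8; Jide (weight 1/2) → 1/8; Ifeoma (weight 1) → 1/4; Yetunde (weight 1) → 1/4.
Kehinde predeceased; the 1/4 allotted to Kehinde's branch passes to Kehinde's issue by representation.
The 1/4 is divided into 3 equal shares of 1/12 among Chukwudi, Segun, Zainab.
Chukwudi is living and takes 1/12.
Segun is living and takes 1/12.
Zainab is living and takes 1/12.
Abiodun is living and takes 1/8.
Jide is living and takes 1/8.
Ifeoma predeceased; the 1/4 allotted to Ifeoma's branch passes to Ifeoma's issue by representation.
The 1/4 is divided into 3 equal shares of 1/12 among Chidinma, Obafemi, Dayo.
Chidinma is living and takes 1/12.
Obafemi is living and takes 1/12.
Dayo is living and takes 1/12.
Yetunde is living and takes 1/4.

Abiodun 1/8; Chidinma 1/12; Chukwudi 1/12; Dayo 1/12; Jide 1/8; Obafemi 1/12; Segun 1/12; Yetunde 1/4; Zainab 1/12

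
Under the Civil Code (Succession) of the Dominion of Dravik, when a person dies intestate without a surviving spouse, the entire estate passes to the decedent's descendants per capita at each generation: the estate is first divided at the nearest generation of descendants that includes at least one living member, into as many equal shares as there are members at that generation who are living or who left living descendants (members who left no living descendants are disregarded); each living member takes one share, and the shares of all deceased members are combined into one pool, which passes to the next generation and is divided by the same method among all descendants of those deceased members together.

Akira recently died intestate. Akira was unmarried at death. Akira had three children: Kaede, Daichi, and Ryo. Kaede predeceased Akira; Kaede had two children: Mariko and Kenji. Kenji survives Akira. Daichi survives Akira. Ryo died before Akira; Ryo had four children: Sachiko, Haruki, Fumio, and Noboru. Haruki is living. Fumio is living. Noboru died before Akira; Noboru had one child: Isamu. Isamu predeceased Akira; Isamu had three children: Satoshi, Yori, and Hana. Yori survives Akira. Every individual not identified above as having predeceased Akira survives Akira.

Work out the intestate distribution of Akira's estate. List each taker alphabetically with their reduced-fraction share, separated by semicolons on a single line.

There is no surviving spouse, so the entire estate passes to Akira's descendants per capita at each generation.
At generation 1 (Kaede, Daichi, Ryo) there are 3 shares of (1)/3 = 1/3 each.
Living: Daichi — each takes 1/3.
Deceased: Kaede and Ryo. Their combined 2/3 is pooled and carried to generation 2.
At generation 2 (Mariko, Kenji, Sachiko, Haruki, Fumio, Noboru) there are 6 shares of (2/3)/6 = 1/9 each.
Living: Mariko, Kenji, Sachiko, Haruki, and Fumio — each takes 1/9.
Deceased: Noboru. That 1/9 share is carried to generation 3.
At generation 3 (Isamu) there are 1 shares of (1/9)/1 = 1/9 each.
Deceased: Isamu. That 1/9 share is carried to generation 4.
At generation 4 (Satoshi, Yori, Hana) there are 3 shares of (1/9)/3 = 1/27 each.
Living: Satoshi, Yori, and Hana — each takes 1/27.

Daichi 1/3; Fumio 1/9; Hana 1/27; Haruki 1/9; Kenji 1/9; Mariko 1/9; Sachiko 1/9; Satoshi 1/27; Yori 1/27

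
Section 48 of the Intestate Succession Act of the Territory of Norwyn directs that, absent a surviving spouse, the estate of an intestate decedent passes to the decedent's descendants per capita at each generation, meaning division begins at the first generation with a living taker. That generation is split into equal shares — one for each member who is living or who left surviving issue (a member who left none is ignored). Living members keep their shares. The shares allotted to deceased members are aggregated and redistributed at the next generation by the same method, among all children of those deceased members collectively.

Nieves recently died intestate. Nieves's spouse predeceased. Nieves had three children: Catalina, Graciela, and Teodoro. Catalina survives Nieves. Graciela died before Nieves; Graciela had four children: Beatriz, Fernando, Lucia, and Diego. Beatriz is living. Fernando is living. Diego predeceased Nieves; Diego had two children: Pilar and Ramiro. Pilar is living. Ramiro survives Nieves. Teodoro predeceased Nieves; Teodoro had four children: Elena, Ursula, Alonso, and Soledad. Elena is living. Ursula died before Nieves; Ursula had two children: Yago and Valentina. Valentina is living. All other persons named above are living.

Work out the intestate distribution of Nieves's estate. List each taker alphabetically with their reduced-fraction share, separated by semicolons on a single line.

There is no surviving spouse, so the entire estate passes to Nieves's descendants per capita at each generation.
At generation 1 (Catalina, Graciela, Teodoro) there are 3 shares of (1)/3 = 1/3 each.
Living: Catalina — each takes 1/3.
Deceased: Graciela and Teodoro. Their combined 2/3 is pooled and carried to generation 2.
At generation 2 (Beatriz, Fernando, Lucia, Diego, Elena, Ursula, Alonso, Soledad) there are 8 shares of (2/3)/8 = 1/12 each.
Living: Beatriz, Fernando, Lucia, Elena, Alonso, and Soledad — each takes 1/12.
Deceased: Diego and Ursula. Their combined 1/6 is pooled and carried to generation 3.
At generation 3 (Pilar, Ramiro, Yago, Valentina) there are 4 shares of (1/6)/4 = 1/24 each.
Living: Pilar, Ramiro, Yago, and Valentina — each takes 1/24.

Alonso 1/12; Beatriz 1/12; Catalina 1/3; Elena 1/12; Fernando 1/12; Lucia 1/12; Pilar 1/24; Ramiro 1/24; Soledad 1/12; Valentina 1/24; Yago 1/24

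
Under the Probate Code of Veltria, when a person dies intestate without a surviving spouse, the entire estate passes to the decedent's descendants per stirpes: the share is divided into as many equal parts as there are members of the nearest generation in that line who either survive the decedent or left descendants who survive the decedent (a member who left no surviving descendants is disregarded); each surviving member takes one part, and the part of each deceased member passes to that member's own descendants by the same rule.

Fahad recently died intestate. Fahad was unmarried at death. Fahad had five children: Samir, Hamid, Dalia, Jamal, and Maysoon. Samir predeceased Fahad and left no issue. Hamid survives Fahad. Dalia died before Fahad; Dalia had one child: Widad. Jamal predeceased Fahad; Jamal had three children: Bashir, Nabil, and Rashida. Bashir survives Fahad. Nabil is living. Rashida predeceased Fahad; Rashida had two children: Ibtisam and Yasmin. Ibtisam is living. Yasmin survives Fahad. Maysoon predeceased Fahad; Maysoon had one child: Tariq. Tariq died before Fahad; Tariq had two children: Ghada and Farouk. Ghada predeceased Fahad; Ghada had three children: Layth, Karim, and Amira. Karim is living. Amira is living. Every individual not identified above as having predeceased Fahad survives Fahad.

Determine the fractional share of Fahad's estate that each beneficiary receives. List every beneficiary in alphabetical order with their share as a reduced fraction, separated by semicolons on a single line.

There is no surviving spouse, so the entire estate passes to Fahad's descendants per stirpes.
Samir left no surviving issue, so that branch lapses and is disregarded.
The estate is divided into 4 equal shares of 1/4 among Hamid, Dalia, Jamal, Maysoon.
Hamid is living and takes 1/4.
Dalia predeceased; the 1/4 allotted to Dalia's branch passes to Dalia's issue by representation.
Widad is the sole taker at this level and receives the full 1/4.
Jamal predeceased; the 1/4 allotted to Jamal's branch passes to Jamal's issue by representation.
The 1/4 is divided into 3 equal shares of 1/12 among Bashir, Nabil, Rashida.
Bashir is living and takes 1/12.
Nabil is living and takes 1/12.
Rashida predeceased; the 1/12 allotted to Rashida's branch passes to Rashida's issue by representation.
The 1/12 is divided into 2 equal shares of 1/24 among Ibtisam, Yasmin.
Ibtisam is living and takes 1/24.
Yasmin is living and takes 1/24.
Maysoon predeceased; the 1/4 allotted to Maysoon's branch passes to Maysoon's issue by representation.
Tariq's line is the sole branch at this level, so the full 1/4 passes to Tariq's issue by representation.
The 1/4 is divided into 2 equal shares of 1/8 among Ghada, Farouk.
Ghada predeceased; the 1/8 allotted to Ghada's branch passes to Ghada's issue by representation.
The 1/8 is divided into 3 equal shares of 1/24 among Layth, Karim, Amira.
Layth is living and takes 1/24.
Karim is living and takes 1/24.
Amira is living and takes 1/24.
Farouk is living and takes 1/8.

Amira 1/24; Bashir 1/12; Farouk 1/8; Hamid 1/4; Ibtisam 1/24; Karim 1/24; Layth 1/24; Nabil 1/12; Widad 1/4; Yasmin 1/24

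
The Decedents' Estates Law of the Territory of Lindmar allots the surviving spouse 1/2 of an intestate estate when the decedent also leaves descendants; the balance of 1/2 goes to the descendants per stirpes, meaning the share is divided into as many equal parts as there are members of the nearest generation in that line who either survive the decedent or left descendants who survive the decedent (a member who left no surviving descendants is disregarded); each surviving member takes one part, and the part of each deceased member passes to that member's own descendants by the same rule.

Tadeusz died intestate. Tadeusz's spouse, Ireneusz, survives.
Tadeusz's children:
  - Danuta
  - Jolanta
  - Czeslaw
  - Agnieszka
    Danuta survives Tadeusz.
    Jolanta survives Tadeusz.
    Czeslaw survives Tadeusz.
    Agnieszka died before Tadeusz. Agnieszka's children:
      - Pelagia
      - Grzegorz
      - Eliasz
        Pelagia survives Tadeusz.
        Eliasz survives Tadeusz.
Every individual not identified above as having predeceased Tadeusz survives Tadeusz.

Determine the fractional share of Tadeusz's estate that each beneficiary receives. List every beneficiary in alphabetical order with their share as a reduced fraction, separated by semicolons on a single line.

Ireneusz, as surviving spouse, takes 1/2.
The remaining 1/2 passes to Tadeusz's descendants per stirpes.
The 1/2 is divided into 4 equal shares of 1/8 among Danuta, Jolanta, Czeslaw, Agnieszka.
Danuta is living and takes 1/8.
Jolanta is living and takes 1/8.
Czeslaw is living and takes 1/8.
Agnieszka predeceased; the 1/8 allotted to Agnieszka's branch passes to Agnieszka's issue by representation.
The 1/8 is divided into 3 equal shares of 1/24 among Pelagia, Grzegorz, Eliasz.
Pelagia is living and takes 1/24.
Grzegorz is living and takes 1/24.
Eliasz is living and takes 1/24.

Czeslaw 1/8; Danuta 1/8; Eliasz 1/24; Grzegorz 1/24; Ireneusz 1/2; Jolanta 1/8; Pelagia 1/24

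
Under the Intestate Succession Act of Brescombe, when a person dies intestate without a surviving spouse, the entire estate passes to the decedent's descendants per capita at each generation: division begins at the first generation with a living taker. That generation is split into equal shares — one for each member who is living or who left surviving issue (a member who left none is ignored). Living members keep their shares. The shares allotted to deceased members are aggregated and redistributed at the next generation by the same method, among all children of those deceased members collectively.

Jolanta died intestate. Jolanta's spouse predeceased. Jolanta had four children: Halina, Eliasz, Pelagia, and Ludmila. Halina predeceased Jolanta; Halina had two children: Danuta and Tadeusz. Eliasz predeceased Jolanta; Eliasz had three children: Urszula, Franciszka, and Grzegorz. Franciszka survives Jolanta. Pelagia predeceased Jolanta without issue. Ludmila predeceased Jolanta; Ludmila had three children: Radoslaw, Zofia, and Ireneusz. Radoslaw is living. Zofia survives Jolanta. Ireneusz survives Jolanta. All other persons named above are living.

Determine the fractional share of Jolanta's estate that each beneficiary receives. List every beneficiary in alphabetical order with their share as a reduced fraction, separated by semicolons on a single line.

Danuta 1/8; Franciszka 1/8; Grzegorz 1/8; Ireneusz 1/8; Radoslaw 1/8; Tadeusz 1/8; Urszula 1/8; Zofia 1/8

There is no surviving spouse, so the entire estate passes to Jolanta's descendants per capita at each generation.
No one at generation 1 (Halina, Eliasz, Ludmila) is living; moving to the next generation.
At generation 2 (Danuta, Tadeusz, Urszula, Franciszka, Grzegorz, Radoslaw, Zofia, Ireneusz) there are 8 shares of (1)/8 = 1/8 each.
Living: Danuta, Tadeusz, Urszula, Franciszka, Grzegorz, Radoslaw, Zofia, and Ireneusz — each takes 1/8.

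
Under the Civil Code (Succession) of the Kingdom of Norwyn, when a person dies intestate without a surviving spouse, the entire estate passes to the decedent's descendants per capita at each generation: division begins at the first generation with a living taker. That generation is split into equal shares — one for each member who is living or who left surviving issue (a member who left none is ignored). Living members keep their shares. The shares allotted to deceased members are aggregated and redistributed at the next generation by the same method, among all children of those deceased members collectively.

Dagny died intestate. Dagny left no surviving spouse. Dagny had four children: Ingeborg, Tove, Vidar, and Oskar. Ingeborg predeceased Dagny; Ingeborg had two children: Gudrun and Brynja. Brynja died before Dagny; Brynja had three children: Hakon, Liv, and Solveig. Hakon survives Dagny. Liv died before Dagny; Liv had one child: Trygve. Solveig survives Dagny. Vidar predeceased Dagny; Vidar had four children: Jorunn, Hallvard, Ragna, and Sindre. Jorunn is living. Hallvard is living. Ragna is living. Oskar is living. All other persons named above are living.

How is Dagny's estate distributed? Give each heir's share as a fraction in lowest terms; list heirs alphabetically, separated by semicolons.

Gudrun 1/12; Hakon 1/36; Hallvard 1/12; Jorunn 1/12; Oskar 1/4; Ragna 1/12; Sindre 1/12; Solveig 1/36; Tove 1/4; Trygve 1/36

There is no surviving spouse, so the entire estate passes to Dagny's descendants per capita at each generation.
At generation 1 (Ingeborg, Tove, Vidar, Oskar) there are 4 shares of (1)/4 = 1/4 each.
Living: Tove and Oskar — each takes 1/4.
Deceased: Ingeborg and Vidar. Their combined 1/2 is pooled and carried to generation 2.
At generation 2 (Gudrun, Brynja, Jorunn, Hallvard, Ragna, Sindre) there are 6 shares of (1/2)/6 = 1/12 each.
Living: Gudrun, Jorunn, Hallvard, Ragna, and Sindre — each takes 1/12.
Deceased: Brynja. That 1/12 share is carried to generation 3.
At generation 3 (Hakon, Liv, Solveig) there are 3 shares of (1/12)/3 = 1/36 each.
Living: Hakon and Solveig — each takes 1/36.
Deceased: Liv. That 1/36 share is carried to generation 4.
At generation 4 (Trygve) there are 1 shares of (1/36)/1 = 1/36 each.
Living: Trygve — each takes 1/36.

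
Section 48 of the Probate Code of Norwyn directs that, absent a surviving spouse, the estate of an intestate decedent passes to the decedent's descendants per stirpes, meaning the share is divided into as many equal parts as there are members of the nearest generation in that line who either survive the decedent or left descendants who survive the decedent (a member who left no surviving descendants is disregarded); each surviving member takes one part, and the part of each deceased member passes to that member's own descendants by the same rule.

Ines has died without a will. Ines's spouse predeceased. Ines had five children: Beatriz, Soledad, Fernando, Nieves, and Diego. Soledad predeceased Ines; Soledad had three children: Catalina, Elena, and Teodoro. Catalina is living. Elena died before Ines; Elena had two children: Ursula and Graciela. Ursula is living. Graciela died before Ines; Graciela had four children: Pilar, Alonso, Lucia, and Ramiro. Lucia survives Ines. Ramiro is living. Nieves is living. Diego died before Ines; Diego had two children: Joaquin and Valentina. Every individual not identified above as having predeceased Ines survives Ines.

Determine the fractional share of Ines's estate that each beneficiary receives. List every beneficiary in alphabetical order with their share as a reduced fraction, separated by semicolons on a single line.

Alonso 1/120; Beatriz 1/5; Catalina 1/15; Fernando 1/5; Joaquin 1/10; Lucia 1/120; Nieves 1/5; Pilar 1/120; Ramiro 1/120; Teodoro 1/15; Ursula 1/30; Valentina 1/10

There is no surviving spouse, so the entire estate passes to Ines's descendants per stirpes.
The estate is divided into 5 equal shares of 1/5 among Beatriz, Soledad, Fernando, Nieves, Diego.
Beatriz is living and takes 1/5.
Soledad predeceased; the 1/5 allotted to Soledad's branch passes to Soledad's issue by representation.
The 1/5 is divided into 3 equal shares of 1/15 among Catalina, Elena, Teodoro.
Catalina is living and takes 1/15.
Elena predeceased; the 1/15 allotted to Elena's branch passes to Elena's issue by representation.
The 1/15 is divided into 2 equal shares of 1/30 among Ursula, Graciela.
Ursula is living and takes 1/30.
Graciela predeceased; the 1/30 allotted to Graciela's branch passes to Graciela's issue by representation.
The 1/30 is divided into 4 equal shares of 1/120 among Pilar, Alonso, Lucia, Ramiro.
Pilar is living and takes 1/120.
Alonso is living and takes 1/120.
Lucia is living and takes 1/120.
Ramiro is living and takes 1/120.
Teodoro is living and takes 1/15.
Fernando is living and takes 1/5.
Nieves is living and takes 1/5.
Diego predeceased; the 1/5 allotted to Diego's branch passes to Diego's issue by representation.
The 1/5 is divided into 2 equal shares of 1/10 among Joaquin, Valentina.
Joaquin is living and takes 1/10.
Valentina is living and takes 1/10.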